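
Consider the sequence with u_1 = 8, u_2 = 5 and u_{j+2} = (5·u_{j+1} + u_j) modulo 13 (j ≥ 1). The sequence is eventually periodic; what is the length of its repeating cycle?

12

u_1 = 8, u_2 = 5, u_3 = 7, u_4 = 1, u_5 = 12, u_6 = 9, u_7 = 5, u_8 = 8, u_9 = 6, u_{10} = 12, u_{11} = 1, u_{12} = 4, u_{13} = 8, u_{14} = 5.
Since (u_{13}, u_{14}) = (u_1, u_2) = (8, 5) (two consecutive terms determine the rest), the sequence is periodic with period 12.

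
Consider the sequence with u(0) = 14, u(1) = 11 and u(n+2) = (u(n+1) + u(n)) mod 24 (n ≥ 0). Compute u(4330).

1

u(0) = 14; u(1) = 11; u(2) = 1; u(3) = 12; u(4) = 13; u(5) = 1; u(6) = 14; u(7) = 15; u(8) = 5; u(9) = 20; u(10) = 1; u(11) = 21; u(12) = 22; u(13) = 19; u(14) = 17; u(15) = 12; u(16) = 5; u(17) = 17; u(18) = 22; u(19) = 15; u(20) = 13; u(21) = 4; u(22) = 17; u(23) = 21; u(24) = 14; u(25) = 11.
Since (u(24), u(25)) = (u(0), u(1)) = (14, 11) (two consecutive terms determine the rest), the sequence is periodic with period 24.
(4330 - 0) mod 24 = 10, so u(4330) = u(10) = 1.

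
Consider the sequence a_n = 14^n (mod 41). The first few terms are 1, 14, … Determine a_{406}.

9

Computing terms: a_0 = 1; a_1 = 14; a_2 = 32; a_3 = 38; a_4 = 40; a_5 = 27; a_6 = 9; a_7 = 3; a_8 = 1.
Since a_8 = a_0 = 1, the sequence is periodic with period 8.
(406 - 0) mod 8 = 6, so a_{406} = a_6 = 9.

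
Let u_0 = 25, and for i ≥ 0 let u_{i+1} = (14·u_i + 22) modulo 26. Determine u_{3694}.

Listing terms: u_0 = 25, u_1 = 8, u_2 = 4, u_3 = 0, u_4 = 22, u_5 = 18, u_6 = 14, u_7 = 10, u_8 = 6, u_9 = 2, u_{10} = 24, u_{11} = 20, u_{12} = 16, u_{13} = 12, u_{14} = 8.
Since u_{14} = u_1 = 8, the sequence is eventually periodic: after a pre-period of length 1 it cycles with period 13.
For i ≥ 1, u_i depends only on (i - 1) mod 13. (3694 - 1) mod 13 = 1, so u_{3694} = u_2 = 4.

4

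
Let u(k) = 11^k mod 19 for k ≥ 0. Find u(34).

u(0) = 1; u(1) = 11; u(2) = 7; u(3) = 1.
The sequence repeats with period 3.
So u(34) = u(0 + ((34-0) mod 3)) = u(1) = 11.

11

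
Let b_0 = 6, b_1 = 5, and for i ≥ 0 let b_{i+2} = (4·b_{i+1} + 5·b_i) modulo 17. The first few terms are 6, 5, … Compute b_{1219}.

4

We have b_0 = 6,  b_1 = 5,  b_2 = 16,  b_3 = 4,  b_4 = 11,  b_5 = 13,  b_6 = 5,  b_7 = 0,  b_8 = 8,  b_9 = 15,  b_{10} = 15,  b_{11} = 16,  b_{12} = 3,  b_{13} = 7,  b_{14} = 9,  b_{15} = 3,  b_{16} = 6,  b_{17} = 5.
Since (b_{16}, b_{17}) = (b_0, b_1) = (6, 5) (two consecutive terms determine the rest), the sequence is periodic with period 16.
(1219 - 0) mod 16 = 3, so b_{1219} = b_3 = 4.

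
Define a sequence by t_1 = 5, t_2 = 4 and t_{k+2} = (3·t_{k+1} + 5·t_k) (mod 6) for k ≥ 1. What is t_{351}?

1

We have t_1 = 5; t_2 = 4; t_3 = 1; t_4 = 5; t_5 = 2; t_6 = 1; t_7 = 1; t_8 = 2; t_9 = 5; t_{10} = 1; t_{11} = 4; t_{12} = 5; t_{13} = 5; t_{14} = 4.
Since (t_{13}, t_{14}) = (t_1, t_2) = (5, 4) (two consecutive terms determine the rest), the sequence is periodic with period 12.
(351 - 1) mod 12 = 2, so t_{351} = t_3 = 1.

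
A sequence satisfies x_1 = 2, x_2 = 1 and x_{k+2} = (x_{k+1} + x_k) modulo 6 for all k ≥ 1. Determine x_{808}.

2

Listing terms: x_1 = 2; x_2 = 1; x_3 = 3; x_4 = 4; x_5 = 1; x_6 = 5; x_7 = 0; x_8 = 5; x_9 = 5; x_{10} = 4; x_{11} = 3; x_{12} = 1; x_{13} = 4; x_{14} = 5; x_{15} = 3; x_{16} = 2; x_{17} = 5; x_{18} = 1; x_{19} = 0; x_{20} = 1; x_{21} = 1; x_{22} = 2; x_{23} = 3; x_{24} = 5; x_{25} = 2; x_{26} = 1.
Since (x_{25}, x_{26}) = (x_1, x_2) = (2, 1) (two consecutive terms determine the rest), the sequence is periodic with period 24.
So x_{808} = x_{1 + ((808-1) mod 24)} = x_{16} = 2.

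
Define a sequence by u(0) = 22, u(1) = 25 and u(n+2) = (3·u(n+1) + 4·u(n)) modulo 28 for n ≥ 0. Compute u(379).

25

u(0) = 22; u(1) = 25; u(2) = 23; u(3) = 1; u(4) = 11; u(5) = 9; u(6) = 15; u(7) = 25; u(8) = 23.
Since (u(7), u(8)) = (u(1), u(2)) = (25, 23) (two consecutive terms determine the rest), the sequence is eventually periodic: after a pre-period of length 1 it cycles with period 6.
For n ≥ 1, u(n) depends only on (n - 1) mod 6. (379 - 1) mod 6 = 0, so u(379) = u(1) = 25.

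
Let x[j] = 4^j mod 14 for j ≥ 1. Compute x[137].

x[1] = 4; x[2] = 2; x[3] = 8; x[4] = 4.
The sequence repeats with period 3.
(137 - 1) mod 3 = 1, so x[137] = x[2] = 2.

2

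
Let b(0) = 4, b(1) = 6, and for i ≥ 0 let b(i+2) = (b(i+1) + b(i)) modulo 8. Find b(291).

0

b(0) = 4; b(1) = 6; b(2) = 2; b(3) = 0; b(4) = 2; b(5) = 2; b(6) = 4; b(7) = 6.
Since (b(6), b(7)) = (b(0), b(1)) = (4, 6) (two consecutive terms determine the rest), the sequence is periodic with period 6.
(291 - 0) mod 6 = 3, so b(291) = b(3) = 0.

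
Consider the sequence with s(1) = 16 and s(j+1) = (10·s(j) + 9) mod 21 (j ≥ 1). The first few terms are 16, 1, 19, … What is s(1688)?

s(1) = 16, s(2) = 1, s(3) = 19, s(4) = 10, s(5) = 4, s(6) = 7, s(7) = 16.
Since s(7) = s(1) = 16, the sequence is periodic with period 6.
So s(1688) = s(1 + ((1688-1) mod 6)) = s(2) = 1.

1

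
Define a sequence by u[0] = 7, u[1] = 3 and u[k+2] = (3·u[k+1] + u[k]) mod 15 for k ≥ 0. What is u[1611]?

6

We have u[0] = 7,  u[1] = 3,  u[2] = 1,  u[3] = 6,  u[4] = 4,  u[5] = 3,  u[6] = 13,  u[7] = 12,  u[8] = 4,  u[9] = 9,  u[10] = 1,  u[11] = 12,  u[12] = 7,  u[13] = 3.
Since (u[12], u[13]) = (u[0], u[1]) = (7, 3) (two consecutive terms determine the rest), the sequence is periodic with period 12.
So u[1611] = u[0 + ((1611-0) mod 12)] = u[3] = 6.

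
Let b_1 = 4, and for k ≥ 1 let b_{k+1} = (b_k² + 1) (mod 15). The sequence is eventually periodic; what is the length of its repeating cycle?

b_1 = 4,  b_2 = 2,  b_3 = 5,  b_4 = 11,  b_5 = 2.
Since b_5 = b_2 = 2, the sequence is eventually periodic: after a pre-period of length 1 it cycles with period 3.

3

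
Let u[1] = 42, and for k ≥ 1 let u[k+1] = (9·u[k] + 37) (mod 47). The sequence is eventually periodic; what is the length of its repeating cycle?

Listing terms: u[1] = 42, u[2] = 39, u[3] = 12, u[4] = 4, u[5] = 26, u[6] = 36, u[7] = 32, u[8] = 43, u[9] = 1, u[10] = 46, u[11] = 28, u[12] = 7, u[13] = 6, u[14] = 44, u[15] = 10, u[16] = 33, u[17] = 5, u[18] = 35, u[19] = 23, u[20] = 9, u[21] = 24, u[22] = 18, u[23] = 11, u[24] = 42.
The sequence repeats with period 23.

23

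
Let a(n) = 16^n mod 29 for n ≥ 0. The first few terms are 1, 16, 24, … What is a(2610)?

20

Listing terms: a(0) = 1; a(1) = 16; a(2) = 24; a(3) = 7; a(4) = 25; a(5) = 23; a(6) = 20; a(7) = 1.
The sequence repeats with period 7.
(2610 - 0) mod 7 = 6, so a(2610) = a(6) = 20.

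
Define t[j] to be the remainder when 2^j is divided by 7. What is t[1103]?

4

t[1] = 2, t[2] = 4, t[3] = 1, t[4] = 2.
Since t[4] = t[1] = 2, the sequence is periodic with period 3.
So t[1103] = t[1 + ((1103-1) mod 3)] = t[2] = 4.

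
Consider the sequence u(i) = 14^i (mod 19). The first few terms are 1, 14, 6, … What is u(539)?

We have u(0) = 1,  u(1) = 14,  u(2) = 6,  u(3) = 8,  u(4) = 17,  u(5) = 10,  u(6) = 7,  u(7) = 3,  u(8) = 4,  u(9) = 18,  u(10) = 5,  u(11) = 13,  u(12) = 11,  u(13) = 2,  u(14) = 9,  u(15) = 12,  u(16) = 16,  u(17) = 15,  u(18) = 1.
Since u(18) = u(0) = 1, the sequence is periodic with period 18.
(539 - 0) mod 18 = 17, so u(539) = u(17) = 15.

15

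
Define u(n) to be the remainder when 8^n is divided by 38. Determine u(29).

12

u(0) = 1; u(1) = 8; u(2) = 26; u(3) = 18; u(4) = 30; u(5) = 12; u(6) = 20; u(7) = 8.
Since u(7) = u(1) = 8, the sequence is eventually periodic: after a pre-period of length 1 it cycles with period 6.
For n ≥ 1, u(n) depends only on (n - 1) mod 6. (29 - 1) mod 6 = 4, so u(29) = u(5) = 12.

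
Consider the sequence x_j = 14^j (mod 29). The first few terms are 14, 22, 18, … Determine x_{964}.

Computing terms: x_1 = 14, x_2 = 22, x_3 = 18, x_4 = 20, x_5 = 19, x_6 = 5, x_7 = 12, x_8 = 23, x_9 = 3, x_{10} = 13, x_{11} = 8, x_{12} = 25, x_{13} = 2, x_{14} = 28, x_{15} = 15, x_{16} = 7, x_{17} = 11, x_{18} = 9, x_{19} = 10, x_{20} = 24, x_{21} = 17, x_{22} = 6, x_{23} = 26, x_{24} = 16, x_{25} = 21, x_{26} = 4, x_{27} = 27, x_{28} = 1, x_{29} = 14.
Since x_{29} = x_1 = 14, the sequence is periodic with period 28.
So x_{964} = x_{1 + ((964-1) mod 28)} = x_{12} = 25.

25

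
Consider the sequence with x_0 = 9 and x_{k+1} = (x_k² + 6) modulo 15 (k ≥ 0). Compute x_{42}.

6

x_0 = 9; x_1 = 12; x_2 = 0; x_3 = 6; x_4 = 12.
Since x_4 = x_1 = 12, the sequence is eventually periodic: after a pre-period of length 1 it cycles with period 3.
For k ≥ 1, x_k depends only on (k - 1) mod 3. (42 - 1) mod 3 = 2, so x_{42} = x_3 = 6.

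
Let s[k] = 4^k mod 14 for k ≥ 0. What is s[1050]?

8

Computing terms: s[0] = 1; s[1] = 4; s[2] = 2; s[3] = 8; s[4] = 4.
Since s[4] = s[1] = 4, the sequence is eventually periodic: after a pre-period of length 1 it cycles with period 3.
For k ≥ 1, s[k] depends only on (k - 1) mod 3. (1050 - 1) mod 3 = 2, so s[1050] = s[3] = 8.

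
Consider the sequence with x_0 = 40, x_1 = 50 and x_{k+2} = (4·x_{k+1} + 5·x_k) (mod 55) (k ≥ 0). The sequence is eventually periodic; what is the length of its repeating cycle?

10

Listing terms: x_0 = 40, x_1 = 50, x_2 = 15, x_3 = 35, x_4 = 50, x_5 = 45, x_6 = 45, x_7 = 20, x_8 = 30, x_9 = 0, x_{10} = 40, x_{11} = 50.
Since (x_{10}, x_{11}) = (x_0, x_1) = (40, 50) (two consecutive terms determine the rest), the sequence is periodic with period 10.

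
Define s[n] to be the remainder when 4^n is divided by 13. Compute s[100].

9

Computing terms: s[1] = 4,  s[2] = 3,  s[3] = 12,  s[4] = 9,  s[5] = 10,  s[6] = 1,  s[7] = 4.
Since s[7] = s[1] = 4, the sequence is periodic with period 6.
(100 - 1) mod 6 = 3, so s[100] = s[4] = 9.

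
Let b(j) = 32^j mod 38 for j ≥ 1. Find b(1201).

We have b(1) = 32; b(2) = 36; b(3) = 12; b(4) = 4; b(5) = 14; b(6) = 30; b(7) = 10; b(8) = 16; b(9) = 18; b(10) = 6; b(11) = 2; b(12) = 26; b(13) = 34; b(14) = 24; b(15) = 8; b(16) = 28; b(17) = 22; b(18) = 20; b(19) = 32.
The sequence repeats with period 18.
(1201 - 1) mod 18 = 12, so b(1201) = b(13) = 34.

34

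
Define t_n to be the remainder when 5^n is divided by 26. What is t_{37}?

5

Computing terms: t_1 = 5,  t_2 = 25,  t_3 = 21,  t_4 = 1,  t_5 = 5.
The sequence repeats with period 4.
So t_{37} = t_{1 + ((37-1) mod 4)} = t_1 = 5.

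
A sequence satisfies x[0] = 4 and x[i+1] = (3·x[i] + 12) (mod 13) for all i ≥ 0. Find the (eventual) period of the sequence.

x[0] = 4, x[1] = 11, x[2] = 6, x[3] = 4.
Since x[3] = x[0] = 4, the sequence is periodic with period 3.

3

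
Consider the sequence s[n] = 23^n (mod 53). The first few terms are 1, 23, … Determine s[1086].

We have s[0] = 1; s[1] = 23; s[2] = 52; s[3] = 30; s[4] = 1.
The sequence repeats with period 4.
(1086 - 0) mod 4 = 2, so s[1086] = s[2] = 52.

52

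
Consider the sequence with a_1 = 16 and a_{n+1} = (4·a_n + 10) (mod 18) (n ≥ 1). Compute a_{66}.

We have a_1 = 16, a_2 = 2, a_3 = 0, a_4 = 10, a_5 = 14, a_6 = 12, a_7 = 4, a_8 = 8, a_9 = 6, a_{10} = 16.
The sequence repeats with period 9.
(66 - 1) mod 9 = 2, so a_{66} = a_3 = 0.

0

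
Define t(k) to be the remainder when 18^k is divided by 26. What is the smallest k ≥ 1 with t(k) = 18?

1

We have t(0) = 1, t(1) = 18, t(2) = 12, t(3) = 8, t(4) = 14, t(5) = 18.
Since t(5) = t(1) = 18, the sequence is eventually periodic: after a pre-period of length 1 it cycles with period 4.
The value 18 first appears (with k ≥ 1) at t(1).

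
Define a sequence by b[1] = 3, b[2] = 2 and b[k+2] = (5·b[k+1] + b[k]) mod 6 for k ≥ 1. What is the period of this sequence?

24

Listing terms: b[1] = 3, b[2] = 2, b[3] = 1, b[4] = 1, b[5] = 0, b[6] = 1, b[7] = 5, b[8] = 2, b[9] = 3, b[10] = 5, b[11] = 4, b[12] = 1, b[13] = 3, b[14] = 4, b[15] = 5, b[16] = 5, b[17] = 0, b[18] = 5, b[19] = 1, b[20] = 4, b[21] = 3, b[22] = 1, b[23] = 2, b[24] = 5, b[25] = 3, b[26] = 2.
Since (b[25], b[26]) = (b[1], b[2]) = (3, 2) (two consecutive terms determine the rest), the sequence is periodic with period 24.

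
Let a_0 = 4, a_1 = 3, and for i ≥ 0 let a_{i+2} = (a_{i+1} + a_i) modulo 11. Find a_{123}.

10

a_0 = 4,  a_1 = 3,  a_2 = 7,  a_3 = 10,  a_4 = 6,  a_5 = 5,  a_6 = 0,  a_7 = 5,  a_8 = 5,  a_9 = 10,  a_{10} = 4,  a_{11} = 3.
The sequence repeats with period 10.
(123 - 0) mod 10 = 3, so a_{123} = a_3 = 10.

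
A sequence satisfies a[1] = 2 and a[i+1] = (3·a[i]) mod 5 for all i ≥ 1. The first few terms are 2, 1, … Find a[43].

3

a[1] = 2; a[2] = 1; a[3] = 3; a[4] = 4; a[5] = 2.
Since a[5] = a[1] = 2, the sequence is periodic with period 4.
So a[43] = a[1 + ((43-1) mod 4)] = a[3] = 3.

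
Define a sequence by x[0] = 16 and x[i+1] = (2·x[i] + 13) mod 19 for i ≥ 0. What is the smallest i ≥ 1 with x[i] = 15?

9

x[0] = 16,  x[1] = 7,  x[2] = 8,  x[3] = 10,  x[4] = 14,  x[5] = 3,  x[6] = 0,  x[7] = 13,  x[8] = 1,  x[9] = 15,  x[10] = 5,  x[11] = 4,  x[12] = 2,  x[13] = 17,  x[14] = 9,  x[15] = 12,  x[16] = 18,  x[17] = 11,  x[18] = 16.
Since x[18] = x[0] = 16, the sequence is periodic with period 18.
The value 15 first appears (with i ≥ 1) at x[9].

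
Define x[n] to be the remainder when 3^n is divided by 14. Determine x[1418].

Listing terms: x[0] = 1, x[1] = 3, x[2] = 9, x[3] = 13, x[4] = 11, x[5] = 5, x[6] = 1.
Since x[6] = x[0] = 1, the sequence is periodic with period 6.
(1418 - 0) mod 6 = 2, so x[1418] = x[2] = 9.

9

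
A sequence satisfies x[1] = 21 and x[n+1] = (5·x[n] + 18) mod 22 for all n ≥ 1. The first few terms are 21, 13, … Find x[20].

We have x[1] = 21, x[2] = 13, x[3] = 17, x[4] = 15, x[5] = 5, x[6] = 21.
The sequence repeats with period 5.
So x[20] = x[1 + ((20-1) mod 5)] = x[5] = 5.

5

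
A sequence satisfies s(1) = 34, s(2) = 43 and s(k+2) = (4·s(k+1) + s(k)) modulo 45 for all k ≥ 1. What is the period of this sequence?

Listing terms: s(1) = 34, s(2) = 43, s(3) = 26, s(4) = 12, s(5) = 29, s(6) = 38, s(7) = 1, s(8) = 42, s(9) = 34, s(10) = 43.
Since (s(9), s(10)) = (s(1), s(2)) = (34, 43) (two consecutive terms determine the rest), the sequence is periodic with period 8.

8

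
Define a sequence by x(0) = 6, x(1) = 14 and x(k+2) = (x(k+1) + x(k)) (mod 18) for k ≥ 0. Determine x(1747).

4

x(0) = 6,  x(1) = 14,  x(2) = 2,  x(3) = 16,  x(4) = 0,  x(5) = 16,  x(6) = 16,  x(7) = 14,  x(8) = 12,  x(9) = 8,  x(10) = 2,  x(11) = 10,  x(12) = 12,  x(13) = 4,  x(14) = 16,  x(15) = 2,  x(16) = 0,  x(17) = 2,  x(18) = 2,  x(19) = 4,  x(20) = 6,  x(21) = 10,  x(22) = 16,  x(23) = 8,  x(24) = 6,  x(25) = 14.
Since (x(24), x(25)) = (x(0), x(1)) = (6, 14) (two consecutive terms determine the rest), the sequence is periodic with period 24.
So x(1747) = x(0 + ((1747-0) mod 24)) = x(19) = 4.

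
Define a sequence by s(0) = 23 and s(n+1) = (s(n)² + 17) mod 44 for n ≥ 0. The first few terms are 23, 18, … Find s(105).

s(0) = 23; s(1) = 18; s(2) = 33; s(3) = 6; s(4) = 9; s(5) = 10; s(6) = 29; s(7) = 22; s(8) = 17; s(9) = 42; s(10) = 21; s(11) = 18.
Since s(11) = s(1) = 18, the sequence is eventually periodic: after a pre-period of length 1 it cycles with period 10.
For n ≥ 1, s(n) depends only on (n - 1) mod 10. (105 - 1) mod 10 = 4, so s(105) = s(5) = 10.

10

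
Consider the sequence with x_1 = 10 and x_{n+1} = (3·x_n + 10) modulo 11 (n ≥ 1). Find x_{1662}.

7

Listing terms: x_1 = 10, x_2 = 7, x_3 = 9, x_4 = 4, x_5 = 0, x_6 = 10.
Since x_6 = x_1 = 10, the sequence is periodic with period 5.
So x_{1662} = x_{1 + ((1662-1) mod 5)} = x_2 = 7.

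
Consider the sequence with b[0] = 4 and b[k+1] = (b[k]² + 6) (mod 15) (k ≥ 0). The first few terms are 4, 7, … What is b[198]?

1

Computing terms: b[0] = 4,  b[1] = 7,  b[2] = 10,  b[3] = 1,  b[4] = 7.
Since b[4] = b[1] = 7, the sequence is eventually periodic: after a pre-period of length 1 it cycles with period 3.
For k ≥ 1, b[k] depends only on (k - 1) mod 3. (198 - 1) mod 3 = 2, so b[198] = b[3] = 1.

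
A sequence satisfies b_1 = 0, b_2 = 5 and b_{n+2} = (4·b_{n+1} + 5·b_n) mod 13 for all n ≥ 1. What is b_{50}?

5

Listing terms: b_1 = 0; b_2 = 5; b_3 = 7; b_4 = 1; b_5 = 0; b_6 = 5.
The sequence repeats with period 4.
So b_{50} = b_{1 + ((50-1) mod 4)} = b_2 = 5.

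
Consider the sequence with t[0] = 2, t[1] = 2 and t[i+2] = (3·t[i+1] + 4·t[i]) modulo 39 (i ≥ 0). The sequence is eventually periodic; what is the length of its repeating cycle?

6

Computing terms: t[0] = 2, t[1] = 2, t[2] = 14, t[3] = 11, t[4] = 11, t[5] = 38, t[6] = 2, t[7] = 2.
Since (t[6], t[7]) = (t[0], t[1]) = (2, 2) (two consecutive terms determine the rest), the sequence is periodic with period 6.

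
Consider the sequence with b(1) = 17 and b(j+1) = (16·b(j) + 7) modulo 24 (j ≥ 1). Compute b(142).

Listing terms: b(1) = 17,  b(2) = 15,  b(3) = 7,  b(4) = 23,  b(5) = 15.
Since b(5) = b(2) = 15, the sequence is eventually periodic: after a pre-period of length 1 it cycles with period 3.
For j ≥ 2, b(j) depends only on (j - 2) mod 3. (142 - 2) mod 3 = 2, so b(142) = b(4) = 23.

23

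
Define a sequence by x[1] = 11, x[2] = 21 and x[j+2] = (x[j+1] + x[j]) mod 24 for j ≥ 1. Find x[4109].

13

Computing terms: x[1] = 11, x[2] = 21, x[3] = 8, x[4] = 5, x[5] = 13, x[6] = 18, x[7] = 7, x[8] = 1, x[9] = 8, x[10] = 9, x[11] = 17, x[12] = 2, x[13] = 19, x[14] = 21, x[15] = 16, x[16] = 13, x[17] = 5, x[18] = 18, x[19] = 23, x[20] = 17, x[21] = 16, x[22] = 9, x[23] = 1, x[24] = 10, x[25] = 11, x[26] = 21.
Since (x[25], x[26]) = (x[1], x[2]) = (11, 21) (two consecutive terms determine the rest), the sequence is periodic with period 24.
So x[4109] = x[1 + ((4109-1) mod 24)] = x[5] = 13.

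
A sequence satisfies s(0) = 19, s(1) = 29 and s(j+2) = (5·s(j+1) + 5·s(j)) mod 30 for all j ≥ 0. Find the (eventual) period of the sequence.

3

We have s(0) = 19; s(1) = 29; s(2) = 0; s(3) = 25; s(4) = 5; s(5) = 0; s(6) = 25.
Since (s(5), s(6)) = (s(2), s(3)) = (0, 25) (two consecutive terms determine the rest), the sequence is eventually periodic: after a pre-period of length 2 it cycles with period 3.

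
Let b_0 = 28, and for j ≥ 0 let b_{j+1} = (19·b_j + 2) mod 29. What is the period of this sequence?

Computing terms: b_0 = 28,  b_1 = 12,  b_2 = 27,  b_3 = 22,  b_4 = 14,  b_5 = 7,  b_6 = 19,  b_7 = 15,  b_8 = 26,  b_9 = 3,  b_{10} = 1,  b_{11} = 21,  b_{12} = 24,  b_{13} = 23,  b_{14} = 4,  b_{15} = 20,  b_{16} = 5,  b_{17} = 10,  b_{18} = 18,  b_{19} = 25,  b_{20} = 13,  b_{21} = 17,  b_{22} = 6,  b_{23} = 0,  b_{24} = 2,  b_{25} = 11,  b_{26} = 8,  b_{27} = 9,  b_{28} = 28.
Since b_{28} = b_0 = 28, the sequence is periodic with period 28.

28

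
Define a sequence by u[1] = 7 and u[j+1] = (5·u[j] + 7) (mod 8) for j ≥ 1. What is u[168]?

0

Computing terms: u[1] = 7, u[2] = 2, u[3] = 1, u[4] = 4, u[5] = 3, u[6] = 6, u[7] = 5, u[8] = 0, u[9] = 7.
Since u[9] = u[1] = 7, the sequence is periodic with period 8.
So u[168] = u[1 + ((168-1) mod 8)] = u[8] = 0.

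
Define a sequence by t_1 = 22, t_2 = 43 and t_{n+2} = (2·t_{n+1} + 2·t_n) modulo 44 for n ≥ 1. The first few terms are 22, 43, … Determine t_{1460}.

16

Listing terms: t_1 = 22; t_2 = 43; t_3 = 42; t_4 = 38; t_5 = 28; t_6 = 0; t_7 = 12; t_8 = 24; t_9 = 28; t_{10} = 16; t_{11} = 0; t_{12} = 32; t_{13} = 20; t_{14} = 16; t_{15} = 28; t_{16} = 0.
Since (t_{15}, t_{16}) = (t_5, t_6) = (28, 0) (two consecutive terms determine the rest), the sequence is eventually periodic: after a pre-period of length 4 it cycles with period 10.
For n ≥ 5, t_n depends only on (n - 5) mod 10. (1460 - 5) mod 10 = 5, so t_{1460} = t_{10} = 16.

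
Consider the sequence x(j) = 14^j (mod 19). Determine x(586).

Listing terms: x(0) = 1,  x(1) = 14,  x(2) = 6,  x(3) = 8,  x(4) = 17,  x(5) = 10,  x(6) = 7,  x(7) = 3,  x(8) = 4,  x(9) = 18,  x(10) = 5,  x(11) = 13,  x(12) = 11,  x(13) = 2,  x(14) = 9,  x(15) = 12,  x(16) = 16,  x(17) = 15,  x(18) = 1.
The sequence repeats with period 18.
So x(586) = x(0 + ((586-0) mod 18)) = x(10) = 5.

5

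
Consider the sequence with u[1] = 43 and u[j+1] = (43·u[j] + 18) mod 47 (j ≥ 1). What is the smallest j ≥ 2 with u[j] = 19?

u[1] = 43; u[2] = 34; u[3] = 23; u[4] = 20; u[5] = 32; u[6] = 31; u[7] = 35; u[8] = 19; u[9] = 36; u[10] = 15; u[11] = 5; u[12] = 45; u[13] = 26; u[14] = 8; u[15] = 33; u[16] = 27; u[17] = 4; u[18] = 2; u[19] = 10; u[20] = 25; u[21] = 12; u[22] = 17; u[23] = 44; u[24] = 30; u[25] = 39; u[26] = 3; u[27] = 6; u[28] = 41; u[29] = 42; u[30] = 38; u[31] = 7; u[32] = 37; u[33] = 11; u[34] = 21; u[35] = 28; u[36] = 0; u[37] = 18; u[38] = 40; u[39] = 46; u[40] = 22; u[41] = 24; u[42] = 16; u[43] = 1; u[44] = 14; u[45] = 9; u[46] = 29; u[47] = 43.
Since u[47] = u[1] = 43, the sequence is periodic with period 46.
The value 19 first appears (with j ≥ 2) at u[8].

8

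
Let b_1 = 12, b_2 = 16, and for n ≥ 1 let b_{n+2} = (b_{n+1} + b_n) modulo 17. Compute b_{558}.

13

Listing terms: b_1 = 12, b_2 = 16, b_3 = 11, b_4 = 10, b_5 = 4, b_6 = 14, b_7 = 1, b_8 = 15, b_9 = 16, b_{10} = 14, b_{11} = 13, b_{12} = 10, b_{13} = 6, b_{14} = 16, b_{15} = 5, b_{16} = 4, b_{17} = 9, b_{18} = 13, b_{19} = 5, b_{20} = 1, b_{21} = 6, b_{22} = 7, b_{23} = 13, b_{24} = 3, b_{25} = 16, b_{26} = 2, b_{27} = 1, b_{28} = 3, b_{29} = 4, b_{30} = 7, b_{31} = 11, b_{32} = 1, b_{33} = 12, b_{34} = 13, b_{35} = 8, b_{36} = 4, b_{37} = 12, b_{38} = 16.
Since (b_{37}, b_{38}) = (b_1, b_2) = (12, 16) (two consecutive terms determine the rest), the sequence is periodic with period 36.
(558 - 1) mod 36 = 17, so b_{558} = b_{18} = 13.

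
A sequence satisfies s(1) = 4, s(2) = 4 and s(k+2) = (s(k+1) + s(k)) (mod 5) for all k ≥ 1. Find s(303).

s(1) = 4; s(2) = 4; s(3) = 3; s(4) = 2; s(5) = 0; s(6) = 2; s(7) = 2; s(8) = 4; s(9) = 1; s(10) = 0; s(11) = 1; s(12) = 1; s(13) = 2; s(14) = 3; s(15) = 0; s(16) = 3; s(17) = 3; s(18) = 1; s(19) = 4; s(20) = 0; s(21) = 4; s(22) = 4.
Since (s(21), s(22)) = (s(1), s(2)) = (4, 4) (two consecutive terms determine the rest), the sequence is periodic with period 20.
So s(303) = s(1 + ((303-1) mod 20)) = s(3) = 3.

3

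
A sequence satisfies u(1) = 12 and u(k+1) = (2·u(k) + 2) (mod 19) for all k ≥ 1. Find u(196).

14

Computing terms: u(1) = 12, u(2) = 7, u(3) = 16, u(4) = 15, u(5) = 13, u(6) = 9, u(7) = 1, u(8) = 4, u(9) = 10, u(10) = 3, u(11) = 8, u(12) = 18, u(13) = 0, u(14) = 2, u(15) = 6, u(16) = 14, u(17) = 11, u(18) = 5, u(19) = 12.
Since u(19) = u(1) = 12, the sequence is periodic with period 18.
So u(196) = u(1 + ((196-1) mod 18)) = u(16) = 14.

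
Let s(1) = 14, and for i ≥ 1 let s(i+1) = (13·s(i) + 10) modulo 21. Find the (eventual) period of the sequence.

Computing terms: s(1) = 14, s(2) = 3, s(3) = 7, s(4) = 17, s(5) = 0, s(6) = 10, s(7) = 14.
Since s(7) = s(1) = 14, the sequence is periodic with period 6.

6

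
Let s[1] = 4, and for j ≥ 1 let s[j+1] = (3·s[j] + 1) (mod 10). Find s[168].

Computing terms: s[1] = 4,  s[2] = 3,  s[3] = 0,  s[4] = 1,  s[5] = 4.
Since s[5] = s[1] = 4, the sequence is periodic with period 4.
(168 - 1) mod 4 = 3, so s[168] = s[4] = 1.

1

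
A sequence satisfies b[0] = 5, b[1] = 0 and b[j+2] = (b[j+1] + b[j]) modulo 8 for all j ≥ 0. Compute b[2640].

5

We have b[0] = 5; b[1] = 0; b[2] = 5; b[3] = 5; b[4] = 2; b[5] = 7; b[6] = 1; b[7] = 0; b[8] = 1; b[9] = 1; b[10] = 2; b[11] = 3; b[12] = 5; b[13] = 0.
The sequence repeats with period 12.
(2640 - 0) mod 12 = 0, so b[2640] = b[0] = 5.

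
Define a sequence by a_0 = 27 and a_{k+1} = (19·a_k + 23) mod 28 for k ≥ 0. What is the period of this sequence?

Computing terms: a_0 = 27,  a_1 = 4,  a_2 = 15,  a_3 = 0,  a_4 = 23,  a_5 = 12,  a_6 = 27.
The sequence repeats with period 6.

6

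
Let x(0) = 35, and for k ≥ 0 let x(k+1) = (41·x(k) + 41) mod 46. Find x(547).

32

x(0) = 35, x(1) = 4, x(2) = 21, x(3) = 28, x(4) = 39, x(5) = 30, x(6) = 29, x(7) = 34, x(8) = 9, x(9) = 42, x(10) = 15, x(11) = 12, x(12) = 27, x(13) = 44, x(14) = 5, x(15) = 16, x(16) = 7, x(17) = 6, x(18) = 11, x(19) = 32, x(20) = 19, x(21) = 38, x(22) = 35.
The sequence repeats with period 22.
(547 - 0) mod 22 = 19, so x(547) = x(19) = 32.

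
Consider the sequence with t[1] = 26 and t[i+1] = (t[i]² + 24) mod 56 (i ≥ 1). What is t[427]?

Computing terms: t[1] = 26; t[2] = 28; t[3] = 24; t[4] = 40; t[5] = 0; t[6] = 24.
Since t[6] = t[3] = 24, the sequence is eventually periodic: after a pre-period of length 2 it cycles with period 3.
For i ≥ 3, t[i] depends only on (i - 3) mod 3. (427 - 3) mod 3 = 1, so t[427] = t[4] = 40.

40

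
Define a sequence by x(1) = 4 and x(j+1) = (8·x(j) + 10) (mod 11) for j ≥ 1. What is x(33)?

5

We have x(1) = 4; x(2) = 9; x(3) = 5; x(4) = 6; x(5) = 3; x(6) = 1; x(7) = 7; x(8) = 0; x(9) = 10; x(10) = 2; x(11) = 4.
The sequence repeats with period 10.
So x(33) = x(1 + ((33-1) mod 10)) = x(3) = 5.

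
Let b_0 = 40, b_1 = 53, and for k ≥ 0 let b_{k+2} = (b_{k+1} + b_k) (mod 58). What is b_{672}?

40

Computing terms: b_0 = 40; b_1 = 53; b_2 = 35; b_3 = 30; b_4 = 7; b_5 = 37; b_6 = 44; b_7 = 23; b_8 = 9; b_9 = 32; b_{10} = 41; b_{11} = 15; b_{12} = 56; b_{13} = 13; b_{14} = 11; b_{15} = 24; b_{16} = 35; b_{17} = 1; b_{18} = 36; b_{19} = 37; b_{20} = 15; b_{21} = 52; b_{22} = 9; b_{23} = 3; b_{24} = 12; b_{25} = 15; b_{26} = 27; b_{27} = 42; b_{28} = 11; b_{29} = 53; b_{30} = 6; b_{31} = 1; b_{32} = 7; b_{33} = 8; b_{34} = 15; b_{35} = 23; b_{36} = 38; b_{37} = 3; b_{38} = 41; b_{39} = 44; b_{40} = 27; b_{41} = 13; b_{42} = 40; b_{43} = 53.
The sequence repeats with period 42.
So b_{672} = b_{0 + ((672-0) mod 42)} = b_0 = 40.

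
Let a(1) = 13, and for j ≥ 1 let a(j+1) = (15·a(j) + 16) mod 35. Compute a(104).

16

Computing terms: a(1) = 13; a(2) = 1; a(3) = 31; a(4) = 26; a(5) = 21; a(6) = 16; a(7) = 11; a(8) = 6; a(9) = 1.
Since a(9) = a(2) = 1, the sequence is eventually periodic: after a pre-period of length 1 it cycles with period 7.
For j ≥ 2, a(j) depends only on (j - 2) mod 7. (104 - 2) mod 7 = 4, so a(104) = a(6) = 16.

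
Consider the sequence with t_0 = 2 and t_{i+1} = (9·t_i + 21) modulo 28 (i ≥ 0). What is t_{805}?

Computing terms: t_0 = 2, t_1 = 11, t_2 = 8, t_3 = 9, t_4 = 18, t_5 = 15, t_6 = 16, t_7 = 25, t_8 = 22, t_9 = 23, t_{10} = 4, t_{11} = 1, t_{12} = 2.
The sequence repeats with period 12.
(805 - 0) mod 12 = 1, so t_{805} = t_1 = 11.

11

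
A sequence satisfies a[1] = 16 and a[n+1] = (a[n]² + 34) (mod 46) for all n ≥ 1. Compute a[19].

12

a[1] = 16,  a[2] = 14,  a[3] = 0,  a[4] = 34,  a[5] = 40,  a[6] = 24,  a[7] = 12,  a[8] = 40.
Since a[8] = a[5] = 40, the sequence is eventually periodic: after a pre-period of length 4 it cycles with period 3.
For n ≥ 5, a[n] depends only on (n - 5) mod 3. (19 - 5) mod 3 = 2, so a[19] = a[7] = 12.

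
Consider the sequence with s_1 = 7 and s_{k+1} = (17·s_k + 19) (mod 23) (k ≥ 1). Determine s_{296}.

13

Computing terms: s_1 = 7, s_2 = 0, s_3 = 19, s_4 = 20, s_5 = 14, s_6 = 4, s_7 = 18, s_8 = 3, s_9 = 1, s_{10} = 13, s_{11} = 10, s_{12} = 5, s_{13} = 12, s_{14} = 16, s_{15} = 15, s_{16} = 21, s_{17} = 8, s_{18} = 17, s_{19} = 9, s_{20} = 11, s_{21} = 22, s_{22} = 2, s_{23} = 7.
The sequence repeats with period 22.
So s_{296} = s_{1 + ((296-1) mod 22)} = s_{10} = 13.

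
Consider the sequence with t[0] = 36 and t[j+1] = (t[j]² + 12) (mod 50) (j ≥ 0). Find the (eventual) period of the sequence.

t[0] = 36, t[1] = 8, t[2] = 26, t[3] = 38, t[4] = 6, t[5] = 48, t[6] = 16, t[7] = 18, t[8] = 36.
Since t[8] = t[0] = 36, the sequence is periodic with period 8.

8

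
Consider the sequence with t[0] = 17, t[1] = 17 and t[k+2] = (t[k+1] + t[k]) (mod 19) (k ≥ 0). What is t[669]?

13

Listing terms: t[0] = 17, t[1] = 17, t[2] = 15, t[3] = 13, t[4] = 9, t[5] = 3, t[6] = 12, t[7] = 15, t[8] = 8, t[9] = 4, t[10] = 12, t[11] = 16, t[12] = 9, t[13] = 6, t[14] = 15, t[15] = 2, t[16] = 17, t[17] = 0, t[18] = 17, t[19] = 17.
The sequence repeats with period 18.
So t[669] = t[0 + ((669-0) mod 18)] = t[3] = 13.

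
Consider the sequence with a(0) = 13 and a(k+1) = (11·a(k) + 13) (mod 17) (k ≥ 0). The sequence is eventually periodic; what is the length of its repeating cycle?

Listing terms: a(0) = 13,  a(1) = 3,  a(2) = 12,  a(3) = 9,  a(4) = 10,  a(5) = 4,  a(6) = 6,  a(7) = 11,  a(8) = 15,  a(9) = 8,  a(10) = 16,  a(11) = 2,  a(12) = 1,  a(13) = 7,  a(14) = 5,  a(15) = 0,  a(16) = 13.
The sequence repeats with period 16.

16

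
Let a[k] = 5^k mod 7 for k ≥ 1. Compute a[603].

6

We have a[1] = 5,  a[2] = 4,  a[3] = 6,  a[4] = 2,  a[5] = 3,  a[6] = 1,  a[7] = 5.
Since a[7] = a[1] = 5, the sequence is periodic with period 6.
So a[603] = a[1 + ((603-1) mod 6)] = a[3] = 6.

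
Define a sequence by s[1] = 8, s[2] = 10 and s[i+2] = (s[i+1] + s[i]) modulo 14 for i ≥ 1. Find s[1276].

0

Computing terms: s[1] = 8; s[2] = 10; s[3] = 4; s[4] = 0; s[5] = 4; s[6] = 4; s[7] = 8; s[8] = 12; s[9] = 6; s[10] = 4; s[11] = 10; s[12] = 0; s[13] = 10; s[14] = 10; s[15] = 6; s[16] = 2; s[17] = 8; s[18] = 10.
The sequence repeats with period 16.
(1276 - 1) mod 16 = 11, so s[1276] = s[12] = 0.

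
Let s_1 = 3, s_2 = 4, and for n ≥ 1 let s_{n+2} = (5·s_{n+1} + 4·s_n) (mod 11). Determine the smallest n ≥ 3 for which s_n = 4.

15

Computing terms: s_1 = 3, s_2 = 4, s_3 = 10, s_4 = 0, s_5 = 7, s_6 = 2, s_7 = 5, s_8 = 0, s_9 = 9, s_{10} = 1, s_{11} = 8, s_{12} = 0, s_{13} = 10, s_{14} = 6, s_{15} = 4, s_{16} = 0, s_{17} = 5, s_{18} = 3, s_{19} = 2, s_{20} = 0, s_{21} = 8, s_{22} = 7, s_{23} = 1, s_{24} = 0, s_{25} = 4, s_{26} = 9, s_{27} = 6, s_{28} = 0, s_{29} = 2, s_{30} = 10, s_{31} = 3, s_{32} = 0, s_{33} = 1, s_{34} = 5, s_{35} = 7, s_{36} = 0, s_{37} = 6, s_{38} = 8, s_{39} = 9, s_{40} = 0, s_{41} = 3, s_{42} = 4.
Since (s_{41}, s_{42}) = (s_1, s_2) = (3, 4) (two consecutive terms determine the rest), the sequence is periodic with period 40.
The value 4 first appears (with n ≥ 3) at s_{15}.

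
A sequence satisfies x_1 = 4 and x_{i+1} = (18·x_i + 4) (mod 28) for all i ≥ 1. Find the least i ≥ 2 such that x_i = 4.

Computing terms: x_1 = 4,  x_2 = 20,  x_3 = 0,  x_4 = 4.
The sequence repeats with period 3.
The value 4 next appears (with i ≥ 2) at x_4.

4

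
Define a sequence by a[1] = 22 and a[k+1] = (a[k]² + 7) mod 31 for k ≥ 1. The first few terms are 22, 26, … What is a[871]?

We have a[1] = 22, a[2] = 26, a[3] = 1, a[4] = 8, a[5] = 9, a[6] = 26.
Since a[6] = a[2] = 26, the sequence is eventually periodic: after a pre-period of length 1 it cycles with period 4.
For k ≥ 2, a[k] depends only on (k - 2) mod 4. (871 - 2) mod 4 = 1, so a[871] = a[3] = 1.

1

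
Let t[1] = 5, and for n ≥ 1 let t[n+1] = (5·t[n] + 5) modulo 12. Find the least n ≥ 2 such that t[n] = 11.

Listing terms: t[1] = 5, t[2] = 6, t[3] = 11, t[4] = 0, t[5] = 5.
Since t[5] = t[1] = 5, the sequence is periodic with period 4.
The value 11 first appears (with n ≥ 2) at t[3].

3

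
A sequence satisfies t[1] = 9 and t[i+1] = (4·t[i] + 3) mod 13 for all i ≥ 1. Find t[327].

3

Computing terms: t[1] = 9; t[2] = 0; t[3] = 3; t[4] = 2; t[5] = 11; t[6] = 8; t[7] = 9.
The sequence repeats with period 6.
(327 - 1) mod 6 = 2, so t[327] = t[3] = 3.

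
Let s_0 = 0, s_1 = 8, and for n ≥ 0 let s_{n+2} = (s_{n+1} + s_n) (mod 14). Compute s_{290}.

We have s_0 = 0; s_1 = 8; s_2 = 8; s_3 = 2; s_4 = 10; s_5 = 12; s_6 = 8; s_7 = 6; s_8 = 0; s_9 = 6; s_{10} = 6; s_{11} = 12; s_{12} = 4; s_{13} = 2; s_{14} = 6; s_{15} = 8; s_{16} = 0; s_{17} = 8.
Since (s_{16}, s_{17}) = (s_0, s_1) = (0, 8) (two consecutive terms determine the rest), the sequence is periodic with period 16.
(290 - 0) mod 16 = 2, so s_{290} = s_2 = 8.

8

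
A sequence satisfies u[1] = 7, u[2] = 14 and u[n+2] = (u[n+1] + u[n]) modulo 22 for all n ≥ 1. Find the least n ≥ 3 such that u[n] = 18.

u[1] = 7,  u[2] = 14,  u[3] = 21,  u[4] = 13,  u[5] = 12,  u[6] = 3,  u[7] = 15,  u[8] = 18,  u[9] = 11,  u[10] = 7,  u[11] = 18,  u[12] = 3,  u[13] = 21,  u[14] = 2,  u[15] = 1,  u[16] = 3,  u[17] = 4,  u[18] = 7,  u[19] = 11,  u[20] = 18,  u[21] = 7,  u[22] = 3,  u[23] = 10,  u[24] = 13,  u[25] = 1,  u[26] = 14,  u[27] = 15,  u[28] = 7,  u[29] = 0,  u[30] = 7,  u[31] = 7,  u[32] = 14.
The sequence repeats with period 30.
The value 18 first appears (with n ≥ 3) at u[8].

8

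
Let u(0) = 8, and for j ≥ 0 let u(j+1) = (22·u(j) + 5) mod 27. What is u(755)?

21

We have u(0) = 8, u(1) = 19, u(2) = 18, u(3) = 23, u(4) = 25, u(5) = 15, u(6) = 11, u(7) = 4, u(8) = 12, u(9) = 26, u(10) = 10, u(11) = 9, u(12) = 14, u(13) = 16, u(14) = 6, u(15) = 2, u(16) = 22, u(17) = 3, u(18) = 17, u(19) = 1, u(20) = 0, u(21) = 5, u(22) = 7, u(23) = 24, u(24) = 20, u(25) = 13, u(26) = 21, u(27) = 8.
Since u(27) = u(0) = 8, the sequence is periodic with period 27.
So u(755) = u(0 + ((755-0) mod 27)) = u(26) = 21.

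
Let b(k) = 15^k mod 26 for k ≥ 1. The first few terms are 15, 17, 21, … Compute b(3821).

We have b(1) = 15; b(2) = 17; b(3) = 21; b(4) = 3; b(5) = 19; b(6) = 25; b(7) = 11; b(8) = 9; b(9) = 5; b(10) = 23; b(11) = 7; b(12) = 1; b(13) = 15.
Since b(13) = b(1) = 15, the sequence is periodic with period 12.
(3821 - 1) mod 12 = 4, so b(3821) = b(5) = 19.

19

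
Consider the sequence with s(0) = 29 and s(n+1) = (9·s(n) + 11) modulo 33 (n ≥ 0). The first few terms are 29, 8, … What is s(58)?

32

We have s(0) = 29; s(1) = 8; s(2) = 17; s(3) = 32; s(4) = 2; s(5) = 29.
Since s(5) = s(0) = 29, the sequence is periodic with period 5.
(58 - 0) mod 5 = 3, so s(58) = s(3) = 32.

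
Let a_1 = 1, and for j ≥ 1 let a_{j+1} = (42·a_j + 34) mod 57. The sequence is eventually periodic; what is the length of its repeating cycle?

Listing terms: a_1 = 1, a_2 = 19, a_3 = 34, a_4 = 37, a_5 = 49, a_6 = 40, a_7 = 4, a_8 = 31, a_9 = 25, a_{10} = 1.
Since a_{10} = a_1 = 1, the sequence is periodic with period 9.

9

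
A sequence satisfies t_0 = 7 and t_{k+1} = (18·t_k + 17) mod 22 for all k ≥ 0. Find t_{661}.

t_0 = 7, t_1 = 11, t_2 = 17, t_3 = 15, t_4 = 1, t_5 = 13, t_6 = 9, t_7 = 3, t_8 = 5, t_9 = 19, t_{10} = 7.
The sequence repeats with period 10.
(661 - 0) mod 10 = 1, so t_{661} = t_1 = 11.

11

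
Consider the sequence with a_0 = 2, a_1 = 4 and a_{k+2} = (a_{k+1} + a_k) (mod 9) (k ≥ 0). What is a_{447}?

Computing terms: a_0 = 2; a_1 = 4; a_2 = 6; a_3 = 1; a_4 = 7; a_5 = 8; a_6 = 6; a_7 = 5; a_8 = 2; a_9 = 7; a_{10} = 0; a_{11} = 7; a_{12} = 7; a_{13} = 5; a_{14} = 3; a_{15} = 8; a_{16} = 2; a_{17} = 1; a_{18} = 3; a_{19} = 4; a_{20} = 7; a_{21} = 2; a_{22} = 0; a_{23} = 2; a_{24} = 2; a_{25} = 4.
The sequence repeats with period 24.
(447 - 0) mod 24 = 15, so a_{447} = a_{15} = 8.

8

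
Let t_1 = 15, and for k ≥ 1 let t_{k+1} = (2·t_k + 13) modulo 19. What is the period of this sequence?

We have t_1 = 15,  t_2 = 5,  t_3 = 4,  t_4 = 2,  t_5 = 17,  t_6 = 9,  t_7 = 12,  t_8 = 18,  t_9 = 11,  t_{10} = 16,  t_{11} = 7,  t_{12} = 8,  t_{13} = 10,  t_{14} = 14,  t_{15} = 3,  t_{16} = 0,  t_{17} = 13,  t_{18} = 1,  t_{19} = 15.
The sequence repeats with period 18.

18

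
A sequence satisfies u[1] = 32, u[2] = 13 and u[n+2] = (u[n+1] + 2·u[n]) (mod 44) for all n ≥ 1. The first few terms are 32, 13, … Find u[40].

u[1] = 32; u[2] = 13; u[3] = 33; u[4] = 15; u[5] = 37; u[6] = 23; u[7] = 9; u[8] = 11; u[9] = 29; u[10] = 7; u[11] = 21; u[12] = 35; u[13] = 33; u[14] = 15.
Since (u[13], u[14]) = (u[3], u[4]) = (33, 15) (two consecutive terms determine the rest), the sequence is eventually periodic: after a pre-period of length 2 it cycles with period 10.
For n ≥ 3, u[n] depends only on (n - 3) mod 10. (40 - 3) mod 10 = 7, so u[40] = u[10] = 7.

7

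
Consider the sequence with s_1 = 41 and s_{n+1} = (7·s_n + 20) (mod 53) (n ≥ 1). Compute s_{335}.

16

s_1 = 41,  s_2 = 42,  s_3 = 49,  s_4 = 45,  s_5 = 17,  s_6 = 33,  s_7 = 39,  s_8 = 28,  s_9 = 4,  s_{10} = 48,  s_{11} = 38,  s_{12} = 21,  s_{13} = 8,  s_{14} = 23,  s_{15} = 22,  s_{16} = 15,  s_{17} = 19,  s_{18} = 47,  s_{19} = 31,  s_{20} = 25,  s_{21} = 36,  s_{22} = 7,  s_{23} = 16,  s_{24} = 26,  s_{25} = 43,  s_{26} = 3,  s_{27} = 41.
The sequence repeats with period 26.
So s_{335} = s_{1 + ((335-1) mod 26)} = s_{23} = 16.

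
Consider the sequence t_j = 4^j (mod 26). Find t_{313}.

4

Listing terms: t_1 = 4,  t_2 = 16,  t_3 = 12,  t_4 = 22,  t_5 = 10,  t_6 = 14,  t_7 = 4.
Since t_7 = t_1 = 4, the sequence is periodic with period 6.
(313 - 1) mod 6 = 0, so t_{313} = t_1 = 4.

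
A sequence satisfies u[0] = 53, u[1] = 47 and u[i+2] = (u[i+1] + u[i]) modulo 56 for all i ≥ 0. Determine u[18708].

Computing terms: u[0] = 53, u[1] = 47, u[2] = 44, u[3] = 35, u[4] = 23, u[5] = 2, u[6] = 25, u[7] = 27, u[8] = 52, u[9] = 23, u[10] = 19, u[11] = 42, u[12] = 5, u[13] = 47, u[14] = 52, u[15] = 43, u[16] = 39, u[17] = 26, u[18] = 9, u[19] = 35, u[20] = 44, u[21] = 23, u[22] = 11, u[23] = 34, u[24] = 45, u[25] = 23, u[26] = 12, u[27] = 35, u[28] = 47, u[29] = 26, u[30] = 17, u[31] = 43, u[32] = 4, u[33] = 47, u[34] = 51, u[35] = 42, u[36] = 37, u[37] = 23, u[38] = 4, u[39] = 27, u[40] = 31, u[41] = 2, u[42] = 33, u[43] = 35, u[44] = 12, u[45] = 47, u[46] = 3, u[47] = 50, u[48] = 53, u[49] = 47.
The sequence repeats with period 48.
So u[18708] = u[0 + ((18708-0) mod 48)] = u[36] = 37.

37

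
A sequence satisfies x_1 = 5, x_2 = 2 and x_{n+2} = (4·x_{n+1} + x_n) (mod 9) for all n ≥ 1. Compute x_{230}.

7

Listing terms: x_1 = 5, x_2 = 2, x_3 = 4, x_4 = 0, x_5 = 4, x_6 = 7, x_7 = 5, x_8 = 0, x_9 = 5, x_{10} = 2.
The sequence repeats with period 8.
(230 - 1) mod 8 = 5, so x_{230} = x_6 = 7.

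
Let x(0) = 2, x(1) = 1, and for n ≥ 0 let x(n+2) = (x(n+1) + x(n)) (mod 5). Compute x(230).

We have x(0) = 2, x(1) = 1, x(2) = 3, x(3) = 4, x(4) = 2, x(5) = 1.
The sequence repeats with period 4.
(230 - 0) mod 4 = 2, so x(230) = x(2) = 3.

3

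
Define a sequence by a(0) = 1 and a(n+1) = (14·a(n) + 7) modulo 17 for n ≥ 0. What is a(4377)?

8

Listing terms: a(0) = 1, a(1) = 4, a(2) = 12, a(3) = 5, a(4) = 9, a(5) = 14, a(6) = 16, a(7) = 10, a(8) = 11, a(9) = 8, a(10) = 0, a(11) = 7, a(12) = 3, a(13) = 15, a(14) = 13, a(15) = 2, a(16) = 1.
Since a(16) = a(0) = 1, the sequence is periodic with period 16.
(4377 - 0) mod 16 = 9, so a(4377) = a(9) = 8.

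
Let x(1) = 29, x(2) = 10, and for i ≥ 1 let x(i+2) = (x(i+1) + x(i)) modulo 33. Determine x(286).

5

x(1) = 29,  x(2) = 10,  x(3) = 6,  x(4) = 16,  x(5) = 22,  x(6) = 5,  x(7) = 27,  x(8) = 32,  x(9) = 26,  x(10) = 25,  x(11) = 18,  x(12) = 10,  x(13) = 28,  x(14) = 5,  x(15) = 0,  x(16) = 5,  x(17) = 5,  x(18) = 10,  x(19) = 15,  x(20) = 25,  x(21) = 7,  x(22) = 32,  x(23) = 6,  x(24) = 5,  x(25) = 11,  x(26) = 16,  x(27) = 27,  x(28) = 10,  x(29) = 4,  x(30) = 14,  x(31) = 18,  x(32) = 32,  x(33) = 17,  x(34) = 16,  x(35) = 0,  x(36) = 16,  x(37) = 16,  x(38) = 32,  x(39) = 15,  x(40) = 14,  x(41) = 29,  x(42) = 10.
The sequence repeats with period 40.
So x(286) = x(1 + ((286-1) mod 40)) = x(6) = 5.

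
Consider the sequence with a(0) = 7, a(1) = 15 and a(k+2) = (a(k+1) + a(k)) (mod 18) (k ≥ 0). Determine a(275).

We have a(0) = 7; a(1) = 15; a(2) = 4; a(3) = 1; a(4) = 5; a(5) = 6; a(6) = 11; a(7) = 17; a(8) = 10; a(9) = 9; a(10) = 1; a(11) = 10; a(12) = 11; a(13) = 3; a(14) = 14; a(15) = 17; a(16) = 13; a(17) = 12; a(18) = 7; a(19) = 1; a(20) = 8; a(21) = 9; a(22) = 17; a(23) = 8; a(24) = 7; a(25) = 15.
Since (a(24), a(25)) = (a(0), a(1)) = (7, 15) (two consecutive terms determine the rest), the sequence is periodic with period 24.
So a(275) = a(0 + ((275-0) mod 24)) = a(11) = 10.

10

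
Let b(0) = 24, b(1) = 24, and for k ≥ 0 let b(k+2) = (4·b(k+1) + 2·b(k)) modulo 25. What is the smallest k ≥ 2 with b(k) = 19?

We have b(0) = 24, b(1) = 24, b(2) = 19, b(3) = 24, b(4) = 9, b(5) = 9, b(6) = 4, b(7) = 9, b(8) = 19, b(9) = 19, b(10) = 14, b(11) = 19, b(12) = 4, b(13) = 4, b(14) = 24, b(15) = 4, b(16) = 14, b(17) = 14, b(18) = 9, b(19) = 14, b(20) = 24, b(21) = 24.
Since (b(20), b(21)) = (b(0), b(1)) = (24, 24) (two consecutive terms determine the rest), the sequence is periodic with period 20.
The value 19 first appears (with k ≥ 2) at b(2).

2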